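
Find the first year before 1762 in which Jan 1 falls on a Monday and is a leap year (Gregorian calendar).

Jan 1 advances by 2 weekdays after a leap year and by 1 after a common year.
1762: Jan 1 is Friday.
1761: Thursday
1760: Tuesday (leap)
1759: Monday
1758: Sunday
1757: Saturday
1756: Thursday (leap)
1755: Wednesday
1754: Tuesday
1753: Monday
1752: Saturday (leap)
1751: Friday
1750: Thursday
1749: Wednesday
1748: Monday (leap)
1748 begins on a Monday and is a leap year.

1748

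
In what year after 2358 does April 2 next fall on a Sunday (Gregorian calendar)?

From one year to the next, a fixed date's weekday advances by 1, or by 2 when a Feb 29 lies between the two dates.
2358: April 2 is Wednesday.
2359: Thursday (+1)
2360: Saturday (+2)
2361: Sunday (+1)
April 2 falls on a Sunday in 2361.

2361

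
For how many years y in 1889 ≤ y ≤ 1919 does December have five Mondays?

December has 31 days; it has five Mondays when Monday falls among the first (month-length − 28) days — i.e. when December 1 is one of Monday/Sunday/Saturday.
December 1 by year: 1889:Sun✓ 1890:Mon✓ 1891:Tue 1892:Thu 1893:Fri 1894:Sat✓ 1895:Sun✓ 1896:Tue 1897:Wed 1898:Thu 1899:Fri 1900:Sat✓ 1901:Sun✓ 1902:Mon✓ 1903:Tue 1904:Thu 1905:Fri 1906:Sat✓ 1907:Sun✓ 1908:Tue 1909:Wed 1910:Thu 1911:Fri 1912:Sun✓ 1913:Mon✓ 1914:Tue 1915:Wed 1916:Fri 1917:Sat✓ 1918:Sun✓ 1919:Mon✓
Years with five Mondays: 1889, 1890, 1894, 1895, 1900, 1901, 1902, 1906, 1907, 1912, 1913, 1917, 1918, 1919 → 14.

14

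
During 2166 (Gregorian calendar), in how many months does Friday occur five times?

A month of length L has five Fridays iff its first Friday is on day ≤ L−28 (so day 1–3 in a 31-day month, 1–2 in a 30-day month, day 1 in a leap February).
Checking each month of 2166: Jan starts Wed (31d) ✓; Feb starts Sat (28d); Mar starts Sat (31d); Apr starts Tue (30d); May starts Thu (31d) ✓; Jun starts Sun (30d); Jul starts Tue (31d); Aug starts Fri (31d) ✓; Sep starts Mon (30d); Oct starts Wed (31d) ✓; Nov starts Sat (30d); Dec starts Mon (31d).
Five-Friday months: January, May, August, October → 4.

4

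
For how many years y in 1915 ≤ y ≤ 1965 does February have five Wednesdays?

February has 28 days (29 in leap years); it has five Wednesdays when Wednesday falls among the first (month-length − 28) days — i.e. when February 1 is Wednesday in a leap year (never in a common year).
February 1 by year: 1915:Mon 1916:Tue 1917:Thu 1918:Fri 1919:Sat 1920:Sun 1921:Tue 1922:Wed 1923:Thu 1924:Fri 1925:Sun 1926:Mon 1927:Tue 1928:Wed✓ 1929:Fri …(21 more)… 1951:Thu 1952:Fri 1953:Sun 1954:Mon 1955:Tue 1956:Wed✓ 1957:Fri 1958:Sat 1959:Sun 1960:Mon 1961:Wed 1962:Thu 1963:Fri 1964:Sat 1965:Mon
Years with five Wednesdays: 1928, 1956 → 2.

2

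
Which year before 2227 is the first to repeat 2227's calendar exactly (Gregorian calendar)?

Two years share a calendar iff Jan 1 falls on the same weekday and both are leap or both are common. 2227: Jan 1 is Monday, common year.
2226: Jan 1 Sunday, common
2225: Jan 1 Saturday, common
2224: Jan 1 Thursday, leap
2223: Jan 1 Wednesday, common
2222: Jan 1 Tuesday, common
2221: Jan 1 Monday, common
2221 matches on both conditions.

2221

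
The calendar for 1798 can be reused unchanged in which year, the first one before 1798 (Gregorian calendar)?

1787

Two years share a calendar iff Jan 1 falls on the same weekday and both are leap or both are common. 1798: Jan 1 is Monday, common year.
1797: Jan 1 Sunday, common
1796: Jan 1 Friday, leap
1795: Jan 1 Thursday, common
1794: Jan 1 Wednesday, common
1793: Jan 1 Tuesday, common
1792: Jan 1 Sunday, leap
1791: Jan 1 Saturday, common
1790: Jan 1 Friday, common
1789: Jan 1 Thursday, common
1788: Jan 1 Tuesday, leap
1787: Jan 1 Monday, common
1787 matches on both conditions.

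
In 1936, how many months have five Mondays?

A month of length L has five Mondays iff its first Monday is on day ≤ L−28 (so day 1–3 in a 31-day month, 1–2 in a 30-day month, day 1 in a leap February).
Checking each month of 1936: Jan starts Wed (31d); Feb starts Sat (29d); Mar starts Sun (31d) ✓; Apr starts Wed (30d); May starts Fri (31d); Jun starts Mon (30d) ✓; Jul starts Wed (31d); Aug starts Sat (31d) ✓; Sep starts Tue (30d); Oct starts Thu (31d); Nov starts Sun (30d) ✓; Dec starts Tue (31d).
Five-Monday months: March, June, August, November → 4.

4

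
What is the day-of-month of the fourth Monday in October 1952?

October 1, 1952 is a Wednesday, so the first Monday is the 6th.
The fourth Monday is 6 + 21 = 27.

27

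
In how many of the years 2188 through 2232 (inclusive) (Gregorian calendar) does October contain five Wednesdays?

October has 31 days; it has five Wednesdays when Wednesday falls among the first (month-length − 28) days — i.e. when October 1 is one of Wednesday/Tuesday/Monday.
October 1 by year: 2188:Wed✓ 2189:Thu 2190:Fri 2191:Sat 2192:Mon✓ 2193:Tue✓ 2194:Wed✓ 2195:Thu 2196:Sat 2197:Sun 2198:Mon✓ 2199:Tue✓ 2200:Wed✓ 2201:Thu 2202:Fri …(15 more)… 2218:Thu 2219:Fri 2220:Sun 2221:Mon✓ 2222:Tue✓ 2223:Wed✓ 2224:Fri 2225:Sat 2226:Sun 2227:Mon✓ 2228:Wed✓ 2229:Thu 2230:Fri 2231:Sat 2232:Mon✓
Years with five Wednesdays: 2188, 2192, 2193, 2194, 2198, 2199, 2200, 2204, 2205, 2206, 2210, 2211, 2216, 2217, 2221, 2222, 2223, 2227, 2228, 2232 → 20.

20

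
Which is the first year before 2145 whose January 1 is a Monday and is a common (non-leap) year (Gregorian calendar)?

2142

Jan 1 advances by 2 weekdays after a leap year and by 1 after a common year.
2145: Jan 1 is Friday.
2144: Wednesday (leap)
2143: Tuesday
2142: Monday
2142 begins on a Monday and is a common year.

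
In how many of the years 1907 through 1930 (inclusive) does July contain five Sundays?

July has 31 days; it has five Sundays when Sunday falls among the first (month-length − 28) days — i.e. when July 1 is one of Sunday/Saturday/Friday.
July 1 by year: 1907:Mon 1908:Wed 1909:Thu 1910:Fri✓ 1911:Sat✓ 1912:Mon 1913:Tue 1914:Wed 1915:Thu 1916:Sat✓ 1917:Sun✓ 1918:Mon 1919:Tue 1920:Thu 1921:Fri✓ 1922:Sat✓ 1923:Sun✓ 1924:Tue 1925:Wed 1926:Thu 1927:Fri✓ 1928:Sun✓ 1929:Mon 1930:Tue
Years with five Sundays: 1910, 1911, 1916, 1917, 1921, 1922, 1923, 1927, 1928 → 9.

9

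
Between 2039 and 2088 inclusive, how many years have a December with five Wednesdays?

December has 31 days; it has five Wednesdays when Wednesday falls among the first (month-length − 28) days — i.e. when December 1 is one of Wednesday/Tuesday/Monday.
December 1 by year: 2039:Thu 2040:Sat 2041:Sun 2042:Mon✓ 2043:Tue✓ 2044:Thu 2045:Fri 2046:Sat 2047:Sun 2048:Tue✓ 2049:Wed✓ 2050:Thu 2051:Fri 2052:Sun 2053:Mon✓ …(20 more)… 2074:Sat 2075:Sun 2076:Tue✓ 2077:Wed✓ 2078:Thu 2079:Fri 2080:Sun 2081:Mon✓ 2082:Tue✓ 2083:Wed✓ 2084:Fri 2085:Sat 2086:Sun 2087:Mon✓ 2088:Wed✓
Years with five Wednesdays: 2042, 2043, 2048, 2049, 2053, 2054, 2055, 2059, 2060, 2064, 2065, 2066, 2070, 2071, 2076, 2077, 2081, 2082, 2083, 2087, 2088 → 21.

21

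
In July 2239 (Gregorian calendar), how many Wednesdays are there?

5

July 2239 has 31 days and begins on Monday.
The first Wednesday is July 3.
Wednesdays fall on 3, 10, 17, 24, 31 — that's 5.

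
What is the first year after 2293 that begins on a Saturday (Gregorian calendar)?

Jan 1 advances by 2 weekdays after a leap year and by 1 after a common year.
2293: Jan 1 is Sunday.
2294: Monday
2295: Tuesday
2296: Wednesday (leap)
2297: Friday
2298: Saturday
2298 begins on a Saturday

2298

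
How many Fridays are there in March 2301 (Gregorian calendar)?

5

March 2301 has 31 days and begins on Friday.
The first Friday is March 1.
Fridays fall on 1, 8, 15, 22, 29 — that's 5.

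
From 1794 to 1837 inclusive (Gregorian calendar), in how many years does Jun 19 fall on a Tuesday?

Track Jun 19's weekday year by year (advancing +1, or +2 across a Feb 29):
  1794: Thu  1795: Fri (+1)  1796: Sun (+2)  1797: Mon (+1)  1798: Tue (+1) ✓
  1799: Wed (+1)  1800: Thu (+1)  1801: Fri (+1)  1802: Sat (+1)  1803: Sun (+1)
  1804: Tue (+2) ✓  1805: Wed (+1)  1806: Thu (+1)  1807: Fri (+1)  … (16 more years) …
  1824: Sat (+2)  1825: Sun (+1)  1826: Mon (+1)  1827: Tue (+1) ✓  1828: Thu (+2)
  1829: Fri (+1)  1830: Sat (+1)  1831: Sun (+1)  1832: Tue (+2) ✓  1833: Wed (+1)
  1834: Thu (+1)  1835: Fri (+1)  1836: Sun (+2)  1837: Mon (+1)
Tuesday years: 1798, 1804, 1810, 1821, 1827, 1832 — 6 in total.

6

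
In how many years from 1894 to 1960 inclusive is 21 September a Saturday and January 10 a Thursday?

Check each year's weekday for 21 September and January 10:
  1894: Fri/Wed  1895: Sat/Thu ✓  1896: Mon/Fri  1897: Tue/Sun  1898: Wed/Mon  1899: Thu/Tue  1900: Fri/Wed  1901: Sat/Thu ✓  1902: Sun/Fri  1903: Mon/Sat  1904: Wed/Sun  1905: Thu/Tue  1906: Fri/Wed  1907: Sat/Thu ✓  …(39 more)…  1947: Sun/Fri  1948: Tue/Sat  1949: Wed/Mon  1950: Thu/Tue  1951: Fri/Wed  1952: Sun/Thu  1953: Mon/Sat  1954: Tue/Sun  1955: Wed/Mon  1956: Fri/Tue  1957: Sat/Thu ✓  1958: Sun/Fri  1959: Mon/Sat  1960: Wed/Sun
Both conditions hold in: 1895, 1901, 1907, 1918, 1929, 1935, 1946, 1957 — 8.

8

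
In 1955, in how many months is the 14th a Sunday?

Check the 14th of each month of 1955: Jan 14: Fri, Feb 14: Mon, Mar 14: Mon, Apr 14: Thu, May 14: Sat, Jun 14: Tue, Jul 14: Thu, Aug 14: Sun, Sep 14: Wed, Oct 14: Fri, Nov 14: Mon, Dec 14: Wed.
Sunday occurs in August — 1 month.

1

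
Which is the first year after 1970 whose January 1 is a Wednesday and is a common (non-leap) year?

1975

Jan 1 advances by 2 weekdays after a leap year and by 1 after a common year.
1970: Jan 1 is Thursday.
1971: Friday
1972: Saturday (leap)
1973: Monday
1974: Tuesday
1975: Wednesday
1975 begins on a Wednesday and is a common year.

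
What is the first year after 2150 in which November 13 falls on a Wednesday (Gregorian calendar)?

From one year to the next, a fixed date's weekday advances by 1, or by 2 when a Feb 29 lies between the two dates.
2150: November 13 is Friday.
2151: Saturday (+1)
2152: Monday (+2)
2153: Tuesday (+1)
2154: Wednesday (+1)
November 13 falls on a Wednesday in 2154.

2154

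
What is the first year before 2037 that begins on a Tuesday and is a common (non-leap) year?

2030

Jan 1 advances by 2 weekdays after a leap year and by 1 after a common year.
2037: Jan 1 is Thursday.
2036: Tuesday (leap)
2035: Monday
2034: Sunday
2033: Saturday
2032: Thursday (leap)
2031: Wednesday
2030: Tuesday
2030 begins on a Tuesday and is a common year.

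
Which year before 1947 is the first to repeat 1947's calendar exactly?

Two years share a calendar iff Jan 1 falls on the same weekday and both are leap or both are common. 1947: Jan 1 is Wednesday, common year.
1946: Jan 1 Tuesday, common
1945: Jan 1 Monday, common
1944: Jan 1 Saturday, leap
1943: Jan 1 Friday, common
1942: Jan 1 Thursday, common
1941: Jan 1 Wednesday, common
1941 matches on both conditions.

1941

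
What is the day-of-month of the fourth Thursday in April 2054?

23

April 1, 2054 is a Wednesday, so the first Thursday is the 2nd.
The fourth Thursday is 2 + 21 = 23.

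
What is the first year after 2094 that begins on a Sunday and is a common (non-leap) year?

2102

Jan 1 advances by 2 weekdays after a leap year and by 1 after a common year.
2094: Jan 1 is Friday.
2095: Saturday
2096: Sunday (leap)
2097: Tuesday
2098: Wednesday
2099: Thursday
2100: Friday
2101: Saturday
2102: Sunday
2102 begins on a Sunday and is a common year.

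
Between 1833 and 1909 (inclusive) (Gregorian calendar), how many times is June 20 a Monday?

Track June 20's weekday year by year (advancing +1, or +2 across a Feb 29):
  1833: Thu  1834: Fri (+1)  1835: Sat (+1)  1836: Mon (+2) ✓  1837: Tue (+1)
  1838: Wed (+1)  1839: Thu (+1)  1840: Sat (+2)  1841: Sun (+1)  1842: Mon (+1) ✓
  1843: Tue (+1)  1844: Thu (+2)  1845: Fri (+1)  1846: Sat (+1)  … (49 more years) …
  1896: Sat (+2)  1897: Sun (+1)  1898: Mon (+1) ✓  1899: Tue (+1)  1900: Wed (+1)
  1901: Thu (+1)  1902: Fri (+1)  1903: Sat (+1)  1904: Mon (+2) ✓  1905: Tue (+1)
  1906: Wed (+1)  1907: Thu (+1)  1908: Sat (+2)  1909: Sun (+1)
Monday years: 1836, 1842, 1853, 1859, 1864, 1870, 1881, 1887, 1892, 1898, 1904 — 11 in total.

11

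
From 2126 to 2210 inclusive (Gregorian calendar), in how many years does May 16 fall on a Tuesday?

11

Track May 16's weekday year by year (advancing +1, or +2 across a Feb 29):
  2126: Thu  2127: Fri (+1)  2128: Sun (+2)  2129: Mon (+1)  2130: Tue (+1) ✓
  2131: Wed (+1)  2132: Fri (+2)  2133: Sat (+1)  2134: Sun (+1)  2135: Mon (+1)
  2136: Wed (+2)  2137: Thu (+1)  2138: Fri (+1)  2139: Sat (+1)  … (57 more years) …
  2197: Tue (+1) ✓  2198: Wed (+1)  2199: Thu (+1)  2200: Fri (+1)  2201: Sat (+1)
  2202: Sun (+1)  2203: Mon (+1)  2204: Wed (+2)  2205: Thu (+1)  2206: Fri (+1)
  2207: Sat (+1)  2208: Mon (+2)  2209: Tue (+1) ✓  2210: Wed (+1)
Tuesday years: 2130, 2141, 2147, 2152, 2158, 2169, 2175, 2180, 2186, 2197, 2209 — 11 in total.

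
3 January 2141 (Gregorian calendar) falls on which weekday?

January 1, 2141 is a Sunday.
January 3 is day 3 of the year, i.e. 2 days after Jan 1.
2 mod 7 = 2, so advance 2 weekdays from Sunday: Tuesday.

Tuesday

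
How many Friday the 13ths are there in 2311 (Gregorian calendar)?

2

Check the 13th of each month of 2311: Jan 13: Fri, Feb 13: Mon, Mar 13: Mon, Apr 13: Thu, May 13: Sat, Jun 13: Tue, Jul 13: Thu, Aug 13: Sun, Sep 13: Wed, Oct 13: Fri, Nov 13: Mon, Dec 13: Wed.
Friday occurs in January, October — 2 months.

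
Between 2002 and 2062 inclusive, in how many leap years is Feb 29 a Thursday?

2

Leap years in 2002–2062: 15 of them.
Feb 29 weekday advances by 5 (mod 7) from one leap year to the next four years later (or differs when a century non-leap intervenes).
Leap-day weekdays: 2004:Sun 2008:Fri 2012:Wed 2016:Mon 2020:Sat 2024:Thu✓ 2028:Tue 2032:Sun 2036:Fri 2040:Wed 2044:Mon 2048:Sat 2052:Thu✓ 2056:Tue 2060:Sun
Thursday: 2024, 2052 → 2.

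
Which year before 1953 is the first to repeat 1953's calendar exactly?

1942

Two years share a calendar iff Jan 1 falls on the same weekday and both are leap or both are common. 1953: Jan 1 is Thursday, common year.
1952: Jan 1 Tuesday, leap
1951: Jan 1 Monday, common
1950: Jan 1 Sunday, common
1949: Jan 1 Saturday, common
1948: Jan 1 Thursday, leap
1947: Jan 1 Wednesday, common
1946: Jan 1 Tuesday, common
1945: Jan 1 Monday, common
1944: Jan 1 Saturday, leap
1943: Jan 1 Friday, common
1942: Jan 1 Thursday, common
1942 matches on both conditions.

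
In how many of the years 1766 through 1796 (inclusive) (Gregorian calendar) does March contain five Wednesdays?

13

March has 31 days; it has five Wednesdays when Wednesday falls among the first (month-length − 28) days — i.e. when March 1 is one of Wednesday/Tuesday/Monday.
March 1 by year: 1766:Sat 1767:Sun 1768:Tue✓ 1769:Wed✓ 1770:Thu 1771:Fri 1772:Sun 1773:Mon✓ 1774:Tue✓ 1775:Wed✓ 1776:Fri 1777:Sat 1778:Sun 1779:Mon✓ 1780:Wed✓ 1781:Thu 1782:Fri 1783:Sat 1784:Mon✓ 1785:Tue✓ 1786:Wed✓ 1787:Thu 1788:Sat 1789:Sun 1790:Mon✓ 1791:Tue✓ 1792:Thu 1793:Fri 1794:Sat 1795:Sun 1796:Tue✓
Years with five Wednesdays: 1768, 1769, 1773, 1774, 1775, 1779, 1780, 1784, 1785, 1786, 1790, 1791, 1796 → 13.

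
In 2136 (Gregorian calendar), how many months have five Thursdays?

A month of length L has five Thursdays iff its first Thursday is on day ≤ L−28 (so day 1–3 in a 31-day month, 1–2 in a 30-day month, day 1 in a leap February).
Checking each month of 2136: Jan starts Sun (31d); Feb starts Wed (29d); Mar starts Thu (31d) ✓; Apr starts Sun (30d); May starts Tue (31d) ✓; Jun starts Fri (30d); Jul starts Sun (31d); Aug starts Wed (31d) ✓; Sep starts Sat (30d); Oct starts Mon (31d); Nov starts Thu (30d) ✓; Dec starts Sat (31d).
Five-Thursday months: March, May, August, November → 4.

4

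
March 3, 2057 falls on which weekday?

January 1, 2057 is a Monday.
March 3 is day 62 of the year, i.e. 61 days after Jan 1.
61 mod 7 = 5, so advance 5 weekdays from Monday: Saturday.

Saturday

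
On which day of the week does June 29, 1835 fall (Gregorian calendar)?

January 1, 1835 is a Thursday.
June 29 is day 180 of the year, i.e. 179 days after Jan 1.
179 mod 7 = 4, so advance 4 weekdays from Thursday: Monday.

Monday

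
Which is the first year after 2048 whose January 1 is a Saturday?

2050

Jan 1 advances by 2 weekdays after a leap year and by 1 after a common year.
2048: Jan 1 is Wednesday (leap).
2049: Friday
2050: Saturday
2050 begins on a Saturday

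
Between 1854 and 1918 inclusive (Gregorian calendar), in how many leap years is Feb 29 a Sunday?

1

Leap years in 1854–1918: 15 of them.
Feb 29 weekday advances by 5 (mod 7) from one leap year to the next four years later (or differs when a century non-leap intervenes).
Leap-day weekdays: 1856:Fri 1860:Wed 1864:Mon 1868:Sat 1872:Thu 1876:Tue 1880:Sun✓ 1884:Fri 1888:Wed 1892:Mon 1896:Sat 1904:Mon 1908:Sat 1912:Thu 1916:Tue
Sunday: 1880 → 1.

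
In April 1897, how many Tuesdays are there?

4

April 1897 has 30 days and begins on Thursday.
The first Tuesday is April 6.
Tuesdays fall on 6, 13, 20, 27 — that's 4.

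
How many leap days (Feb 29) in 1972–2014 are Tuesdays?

Leap years in 1972–2014: 11 of them.
Feb 29 weekday advances by 5 (mod 7) from one leap year to the next four years later (or differs when a century non-leap intervenes).
Leap-day weekdays: 1972:Tue✓ 1976:Sun 1980:Fri 1984:Wed 1988:Mon 1992:Sat 1996:Thu 2000:Tue✓ 2004:Sun 2008:Fri 2012:Wed
Tuesday: 1972, 2000 → 2.

2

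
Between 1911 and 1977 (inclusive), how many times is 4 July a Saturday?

9

Track 4 July's weekday year by year (advancing +1, or +2 across a Feb 29):
  1911: Tue  1912: Thu (+2)  1913: Fri (+1)  1914: Sat (+1) ✓  1915: Sun (+1)
  1916: Tue (+2)  1917: Wed (+1)  1918: Thu (+1)  1919: Fri (+1)  1920: Sun (+2)
  1921: Mon (+1)  1922: Tue (+1)  1923: Wed (+1)  1924: Fri (+2)  … (39 more years) …
  1964: Sat (+2) ✓  1965: Sun (+1)  1966: Mon (+1)  1967: Tue (+1)  1968: Thu (+2)
  1969: Fri (+1)  1970: Sat (+1) ✓  1971: Sun (+1)  1972: Tue (+2)  1973: Wed (+1)
  1974: Thu (+1)  1975: Fri (+1)  1976: Sun (+2)  1977: Mon (+1)
Saturday years: 1914, 1925, 1931, 1936, 1942, 1953, 1959, 1964, 1970 — 9 in total.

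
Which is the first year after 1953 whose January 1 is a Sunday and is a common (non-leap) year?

Jan 1 advances by 2 weekdays after a leap year and by 1 after a common year.
1953: Jan 1 is Thursday.
1954: Friday
1955: Saturday
1956: Sunday (leap)
1957: Tuesday
1958: Wednesday
1959: Thursday
1960: Friday (leap)
1961: Sunday
1961 begins on a Sunday and is a common year.

1961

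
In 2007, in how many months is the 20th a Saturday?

Check the 20th of each month of 2007: Jan 20: Sat, Feb 20: Tue, Mar 20: Tue, Apr 20: Fri, May 20: Sun, Jun 20: Wed, Jul 20: Fri, Aug 20: Mon, Sep 20: Thu, Oct 20: Sat, Nov 20: Tue, Dec 20: Thu.
Saturday occurs in January, October — 2 months.

2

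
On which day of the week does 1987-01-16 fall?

Friday

January 1, 1987 is a Thursday.
January 16 is day 16 of the year, i.e. 15 days after Jan 1.
15 mod 7 = 1, so advance 1 weekday from Thursday: Friday.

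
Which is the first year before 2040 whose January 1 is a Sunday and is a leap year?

2012

Jan 1 advances by 2 weekdays after a leap year and by 1 after a common year.
2040: Jan 1 is Sunday (leap).
2039: Saturday
2038: Friday
2037: Thursday
2036: Tuesday (leap)
2035: Monday
2034: Sunday
2033: Saturday
2032: Thursday (leap)
2031: Wednesday
2030: Tuesday
2029: Monday
2028: Saturday (leap)
2027: Friday
2026: Thursday
2025: Wednesday
2024: Monday (leap)
2023: Sunday
2022: Saturday
2021: Friday
2020: Wednesday (leap)
2019: Tuesday
2018: Monday
2017: Sunday
2016: Friday (leap)
2015: Thursday
2014: Wednesday
2013: Tuesday
2012: Sunday (leap)
2012 begins on a Sunday and is a leap year.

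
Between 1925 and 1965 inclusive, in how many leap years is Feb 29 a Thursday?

Leap years in 1925–1965: 10 of them.
Feb 29 weekday advances by 5 (mod 7) from one leap year to the next four years later (or differs when a century non-leap intervenes).
Leap-day weekdays: 1928:Wed 1932:Mon 1936:Sat 1940:Thu✓ 1944:Tue 1948:Sun 1952:Fri 1956:Wed 1960:Mon 1964:Sat
Thursday: 1940 → 1.

1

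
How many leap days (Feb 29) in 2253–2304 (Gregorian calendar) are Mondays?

3

Leap years in 2253–2304: 12 of them.
Feb 29 weekday advances by 5 (mod 7) from one leap year to the next four years later (or differs when a century non-leap intervenes).
Leap-day weekdays: 2256:Fri 2260:Wed 2264:Mon✓ 2268:Sat 2272:Thu 2276:Tue 2280:Sun 2284:Fri 2288:Wed 2292:Mon✓ 2296:Sat 2304:Mon✓
Monday: 2264, 2292, 2304 → 3.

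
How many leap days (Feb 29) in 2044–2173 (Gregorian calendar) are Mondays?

5

Leap years in 2044–2173: 32 of them.
Feb 29 weekday advances by 5 (mod 7) from one leap year to the next four years later (or differs when a century non-leap intervenes).
Leap-day weekdays: 2044:Mon✓ 2048:Sat 2052:Thu 2056:Tue 2060:Sun 2064:Fri 2068:Wed 2072:Mon✓ 2076:Sat 2080:Thu 2084:Tue 2088:Sun 2092:Fri …(6 more)… 2124:Tue 2128:Sun 2132:Fri 2136:Wed 2140:Mon✓ 2144:Sat 2148:Thu 2152:Tue 2156:Sun 2160:Fri 2164:Wed 2168:Mon✓ 2172:Sat
Monday: 2044, 2072, 2112, 2140, 2168 → 5.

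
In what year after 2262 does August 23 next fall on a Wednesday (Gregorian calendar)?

2265

From one year to the next, a fixed date's weekday advances by 1, or by 2 when a Feb 29 lies between the two dates.
2262: August 23 is Saturday.
2263: Sunday (+1)
2264: Tuesday (+2)
2265: Wednesday (+1)
August 23 falls on a Wednesday in 2265.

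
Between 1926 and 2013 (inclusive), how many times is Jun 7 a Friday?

13

Track Jun 7's weekday year by year (advancing +1, or +2 across a Feb 29):
  1926: Mon  1927: Tue (+1)  1928: Thu (+2)  1929: Fri (+1) ✓  1930: Sat (+1)
  1931: Sun (+1)  1932: Tue (+2)  1933: Wed (+1)  1934: Thu (+1)  1935: Fri (+1) ✓
  1936: Sun (+2)  1937: Mon (+1)  1938: Tue (+1)  1939: Wed (+1)  … (60 more years) …
  2000: Wed (+2)  2001: Thu (+1)  2002: Fri (+1) ✓  2003: Sat (+1)  2004: Mon (+2)
  2005: Tue (+1)  2006: Wed (+1)  2007: Thu (+1)  2008: Sat (+2)  2009: Sun (+1)
  2010: Mon (+1)  2011: Tue (+1)  2012: Thu (+2)  2013: Fri (+1) ✓
Friday years: 1929, 1935, 1940, 1946, 1957, 1963, 1968, 1974, 1985, 1991, 1996, 2002, 2013 — 13 in total.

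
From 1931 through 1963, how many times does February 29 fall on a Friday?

1

Leap years in 1931–1963: 8 of them.
Feb 29 weekday advances by 5 (mod 7) from one leap year to the next four years later (or differs when a century non-leap intervenes).
Leap-day weekdays: 1932:Mon 1936:Sat 1940:Thu 1944:Tue 1948:Sun 1952:Fri✓ 1956:Wed 1960:Mon
Friday: 1952 → 1.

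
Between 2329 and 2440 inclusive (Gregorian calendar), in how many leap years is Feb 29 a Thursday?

4

Leap years in 2329–2440: 28 of them.
Feb 29 weekday advances by 5 (mod 7) from one leap year to the next four years later (or differs when a century non-leap intervenes).
Leap-day weekdays: 2332:Mon 2336:Sat 2340:Thu✓ 2344:Tue 2348:Sun 2352:Fri 2356:Wed 2360:Mon 2364:Sat 2368:Thu✓ 2372:Tue 2376:Sun 2380:Fri 2384:Wed 2388:Mon 2392:Sat 2396:Thu✓ 2400:Tue 2404:Sun 2408:Fri 2412:Wed 2416:Mon 2420:Sat 2424:Thu✓ 2428:Tue 2432:Sun 2436:Fri 2440:Wed
Thursday: 2340, 2368, 2396, 2424 → 4.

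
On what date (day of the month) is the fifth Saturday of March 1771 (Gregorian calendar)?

March 1, 1771 is a Friday, so the first Saturday is the 2nd.
The fifth Saturday is 2 + 28 = 30.

30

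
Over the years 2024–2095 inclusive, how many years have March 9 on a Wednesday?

10

Track March 9's weekday year by year (advancing +1, or +2 across a Feb 29):
  2024: Sat  2025: Sun (+1)  2026: Mon (+1)  2027: Tue (+1)  2028: Thu (+2)
  2029: Fri (+1)  2030: Sat (+1)  2031: Sun (+1)  2032: Tue (+2)  2033: Wed (+1) ✓
  2034: Thu (+1)  2035: Fri (+1)  2036: Sun (+2)  2037: Mon (+1)  … (44 more years) …
  2082: Mon (+1)  2083: Tue (+1)  2084: Thu (+2)  2085: Fri (+1)  2086: Sat (+1)
  2087: Sun (+1)  2088: Tue (+2)  2089: Wed (+1) ✓  2090: Thu (+1)  2091: Fri (+1)
  2092: Sun (+2)  2093: Mon (+1)  2094: Tue (+1)  2095: Wed (+1) ✓
Wednesday years: 2033, 2039, 2044, 2050, 2061, 2067, 2072, 2078, 2089, 2095 — 10 in total.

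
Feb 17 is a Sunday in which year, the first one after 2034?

2036

From one year to the next, a fixed date's weekday advances by 1, or by 2 when a Feb 29 lies between the two dates.
2034: February 17 is Friday.
2035: Saturday (+1)
2036: Sunday (+1)
Feb 17 falls on a Sunday in 2036.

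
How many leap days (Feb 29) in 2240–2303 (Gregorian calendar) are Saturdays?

3

Leap years in 2240–2303: 15 of them.
Feb 29 weekday advances by 5 (mod 7) from one leap year to the next four years later (or differs when a century non-leap intervenes).
Leap-day weekdays: 2240:Sat✓ 2244:Thu 2248:Tue 2252:Sun 2256:Fri 2260:Wed 2264:Mon 2268:Sat✓ 2272:Thu 2276:Tue 2280:Sun 2284:Fri 2288:Wed 2292:Mon 2296:Sat✓
Saturday: 2240, 2268, 2296 → 3.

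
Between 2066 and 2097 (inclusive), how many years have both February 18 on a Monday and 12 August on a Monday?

4

Check each year's weekday for February 18 and 12 August:
  2066: Thu/Thu  2067: Fri/Fri  2068: Sat/Sun  2069: Mon/Mon ✓  2070: Tue/Tue  2071: Wed/Wed  2072: Thu/Fri  2073: Sat/Sat  2074: Sun/Sun  2075: Mon/Mon ✓  2076: Tue/Wed  2077: Thu/Thu  2078: Fri/Fri  2079: Sat/Sat  …(4 more)…  2084: Fri/Sat  2085: Sun/Sun  2086: Mon/Mon ✓  2087: Tue/Tue  2088: Wed/Thu  2089: Fri/Fri  2090: Sat/Sat  2091: Sun/Sun  2092: Mon/Tue  2093: Wed/Wed  2094: Thu/Thu  2095: Fri/Fri  2096: Sat/Sun  2097: Mon/Mon ✓
Both conditions hold in: 2069, 2075, 2086, 2097 — 4.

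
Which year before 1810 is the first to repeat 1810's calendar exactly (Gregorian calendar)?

Two years share a calendar iff Jan 1 falls on the same weekday and both are leap or both are common. 1810: Jan 1 is Monday, common year.
1809: Jan 1 Sunday, common
1808: Jan 1 Friday, leap
1807: Jan 1 Thursday, common
1806: Jan 1 Wednesday, common
1805: Jan 1 Tuesday, common
1804: Jan 1 Sunday, leap
1803: Jan 1 Saturday, common
1802: Jan 1 Friday, common
1801: Jan 1 Thursday, common
1800: Jan 1 Wednesday, common
1799: Jan 1 Tuesday, common
1798: Jan 1 Monday, common
1798 matches on both conditions.

1798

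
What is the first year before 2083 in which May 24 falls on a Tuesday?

From one year to the next, a fixed date's weekday advances by 1, or by 2 when a Feb 29 lies between the two dates.
2083: May 24 is Monday.
2082: Sunday (−1)
2081: Saturday (−1)
2080: Friday (−1)
2079: Wednesday (−2)
2078: Tuesday (−1)
May 24 falls on a Tuesday in 2078.

2078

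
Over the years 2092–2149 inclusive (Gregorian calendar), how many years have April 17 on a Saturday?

8

Track April 17's weekday year by year (advancing +1, or +2 across a Feb 29):
  2092: Thu  2093: Fri (+1)  2094: Sat (+1) ✓  2095: Sun (+1)  2096: Tue (+2)
  2097: Wed (+1)  2098: Thu (+1)  2099: Fri (+1)  2100: Sat (+1) ✓  2101: Sun (+1)
  2102: Mon (+1)  2103: Tue (+1)  2104: Thu (+2)  2105: Fri (+1)  … (30 more years) …
  2136: Tue (+2)  2137: Wed (+1)  2138: Thu (+1)  2139: Fri (+1)  2140: Sun (+2)
  2141: Mon (+1)  2142: Tue (+1)  2143: Wed (+1)  2144: Fri (+2)  2145: Sat (+1) ✓
  2146: Sun (+1)  2147: Mon (+1)  2148: Wed (+2)  2149: Thu (+1)
Saturday years: 2094, 2100, 2106, 2117, 2123, 2128, 2134, 2145 — 8 in total.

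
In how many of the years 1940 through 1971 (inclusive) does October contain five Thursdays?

15

October has 31 days; it has five Thursdays when Thursday falls among the first (month-length − 28) days — i.e. when October 1 is one of Thursday/Wednesday/Tuesday.
October 1 by year: 1940:Tue✓ 1941:Wed✓ 1942:Thu✓ 1943:Fri 1944:Sun 1945:Mon 1946:Tue✓ 1947:Wed✓ 1948:Fri 1949:Sat 1950:Sun 1951:Mon 1952:Wed✓ 1953:Thu✓ 1954:Fri 1955:Sat 1956:Mon 1957:Tue✓ 1958:Wed✓ 1959:Thu✓ 1960:Sat 1961:Sun 1962:Mon 1963:Tue✓ 1964:Thu✓ 1965:Fri 1966:Sat 1967:Sun 1968:Tue✓ 1969:Wed✓ 1970:Thu✓ 1971:Fri
Years with five Thursdays: 1940, 1941, 1942, 1946, 1947, 1952, 1953, 1957, 1958, 1959, 1963, 1964, 1968, 1969, 1970 → 15.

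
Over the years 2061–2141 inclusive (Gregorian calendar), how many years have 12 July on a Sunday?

12

Track 12 July's weekday year by year (advancing +1, or +2 across a Feb 29):
  2061: Tue  2062: Wed (+1)  2063: Thu (+1)  2064: Sat (+2)  2065: Sun (+1) ✓
  2066: Mon (+1)  2067: Tue (+1)  2068: Thu (+2)  2069: Fri (+1)  2070: Sat (+1)
  2071: Sun (+1) ✓  2072: Tue (+2)  2073: Wed (+1)  2074: Thu (+1)  … (53 more years) …
  2128: Mon (+2)  2129: Tue (+1)  2130: Wed (+1)  2131: Thu (+1)  2132: Sat (+2)
  2133: Sun (+1) ✓  2134: Mon (+1)  2135: Tue (+1)  2136: Thu (+2)  2137: Fri (+1)
  2138: Sat (+1)  2139: Sun (+1) ✓  2140: Tue (+2)  2141: Wed (+1)
Sunday years: 2065, 2071, 2076, 2082, 2093, 2099, 2105, 2111, 2116, 2122, 2133, 2139 — 12 in total.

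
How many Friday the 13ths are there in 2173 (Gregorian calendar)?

1

Check the 13th of each month of 2173: Jan 13: Wed, Feb 13: Sat, Mar 13: Sat, Apr 13: Tue, May 13: Thu, Jun 13: Sun, Jul 13: Tue, Aug 13: Fri, Sep 13: Mon, Oct 13: Wed, Nov 13: Sat, Dec 13: Mon.
Friday occurs in August — 1 month.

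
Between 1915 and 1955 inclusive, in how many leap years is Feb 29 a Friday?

Leap years in 1915–1955: 10 of them.
Feb 29 weekday advances by 5 (mod 7) from one leap year to the next four years later (or differs when a century non-leap intervenes).
Leap-day weekdays: 1916:Tue 1920:Sun 1924:Fri✓ 1928:Wed 1932:Mon 1936:Sat 1940:Thu 1944:Tue 1948:Sun 1952:Fri✓
Friday: 1924, 1952 → 2.

2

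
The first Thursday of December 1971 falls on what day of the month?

2

December 1, 1971 is a Wednesday, so the first Thursday is the 2nd.
The first Thursday is 2 + 0 = 2.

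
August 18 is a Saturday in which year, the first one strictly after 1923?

From one year to the next, a fixed date's weekday advances by 1, or by 2 when a Feb 29 lies between the two dates.
1923: August 18 is Saturday.
1924: Monday (+2)
1925: Tuesday (+1)
1926: Wednesday (+1)
1927: Thursday (+1)
1928: Saturday (+2)
August 18 falls on a Saturday in 1928.

1928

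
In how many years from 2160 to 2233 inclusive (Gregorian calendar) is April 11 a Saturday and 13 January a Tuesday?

Check each year's weekday for April 11 and 13 January:
  2160: Fri/Sun  2161: Sat/Tue ✓  2162: Sun/Wed  2163: Mon/Thu  2164: Wed/Fri  2165: Thu/Sun  2166: Fri/Mon  2167: Sat/Tue ✓  2168: Mon/Wed  2169: Tue/Fri  2170: Wed/Sat  2171: Thu/Sun  2172: Sat/Mon  2173: Sun/Wed  …(46 more)…  2220: Tue/Thu  2221: Wed/Sat  2222: Thu/Sun  2223: Fri/Mon  2224: Sun/Tue  2225: Mon/Thu  2226: Tue/Fri  2227: Wed/Sat  2228: Fri/Sun  2229: Sat/Tue ✓  2230: Sun/Wed  2231: Mon/Thu  2232: Wed/Fri  2233: Thu/Sun
Both conditions hold in: 2161, 2167, 2178, 2189, 2195, 2201, 2207, 2218, 2229 — 9.

9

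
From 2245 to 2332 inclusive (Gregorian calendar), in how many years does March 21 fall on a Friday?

Track March 21's weekday year by year (advancing +1, or +2 across a Feb 29):
  2245: Fri ✓  2246: Sat (+1)  2247: Sun (+1)  2248: Tue (+2)  2249: Wed (+1)
  2250: Thu (+1)  2251: Fri (+1) ✓  2252: Sun (+2)  2253: Mon (+1)  2254: Tue (+1)
  2255: Wed (+1)  2256: Fri (+2) ✓  2257: Sat (+1)  2258: Sun (+1)  … (60 more years) …
  2319: Fri (+1) ✓  2320: Sun (+2)  2321: Mon (+1)  2322: Tue (+1)  2323: Wed (+1)
  2324: Fri (+2) ✓  2325: Sat (+1)  2326: Sun (+1)  2327: Mon (+1)  2328: Wed (+2)
  2329: Thu (+1)  2330: Fri (+1) ✓  2331: Sat (+1)  2332: Mon (+2)
Friday years: 2245, 2251, 2256, 2262, 2273, 2279, 2284, 2290, 2302, 2313, 2319, 2324, 2330 — 13 in total.

13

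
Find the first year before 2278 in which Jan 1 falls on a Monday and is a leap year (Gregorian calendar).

Jan 1 advances by 2 weekdays after a leap year and by 1 after a common year.
2278: Jan 1 is Tuesday.
2277: Monday
2276: Saturday (leap)
2275: Friday
2274: Thursday
2273: Wednesday
2272: Monday (leap)
2272 begins on a Monday and is a leap year.

2272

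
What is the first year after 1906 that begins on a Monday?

1912

Jan 1 advances by 2 weekdays after a leap year and by 1 after a common year.
1906: Jan 1 is Monday.
1907: Tuesday
1908: Wednesday (leap)
1909: Friday
1910: Saturday
1911: Sunday
1912: Monday (leap)
1912 begins on a Monday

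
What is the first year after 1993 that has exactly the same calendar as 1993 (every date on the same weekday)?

Two years share a calendar iff Jan 1 falls on the same weekday and both are leap or both are common. 1993: Jan 1 is Friday, common year.
1994: Jan 1 Saturday, common
1995: Jan 1 Sunday, common
1996: Jan 1 Monday, leap
1997: Jan 1 Wednesday, common
1998: Jan 1 Thursday, common
1999: Jan 1 Friday, common
1999 matches on both conditions.

1999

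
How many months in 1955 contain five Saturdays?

5

A month of length L has five Saturdays iff its first Saturday is on day ≤ L−28 (so day 1–3 in a 31-day month, 1–2 in a 30-day month, day 1 in a leap February).
Checking each month of 1955: Jan starts Sat (31d) ✓; Feb starts Tue (28d); Mar starts Tue (31d); Apr starts Fri (30d) ✓; May starts Sun (31d); Jun starts Wed (30d); Jul starts Fri (31d) ✓; Aug starts Mon (31d); Sep starts Thu (30d); Oct starts Sat (31d) ✓; Nov starts Tue (30d); Dec starts Thu (31d) ✓.
Five-Saturday months: January, April, July, October, December → 5.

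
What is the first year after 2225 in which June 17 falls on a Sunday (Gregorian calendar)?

From one year to the next, a fixed date's weekday advances by 1, or by 2 when a Feb 29 lies between the two dates.
2225: June 17 is Friday.
2226: Saturday (+1)
2227: Sunday (+1)
June 17 falls on a Sunday in 2227.

2227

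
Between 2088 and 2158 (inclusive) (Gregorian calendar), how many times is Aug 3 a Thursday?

Track Aug 3's weekday year by year (advancing +1, or +2 across a Feb 29):
  2088: Tue  2089: Wed (+1)  2090: Thu (+1) ✓  2091: Fri (+1)  2092: Sun (+2)
  2093: Mon (+1)  2094: Tue (+1)  2095: Wed (+1)  2096: Fri (+2)  2097: Sat (+1)
  2098: Sun (+1)  2099: Mon (+1)  2100: Tue (+1)  2101: Wed (+1)  … (43 more years) …
  2145: Tue (+1)  2146: Wed (+1)  2147: Thu (+1) ✓  2148: Sat (+2)  2149: Sun (+1)
  2150: Mon (+1)  2151: Tue (+1)  2152: Thu (+2) ✓  2153: Fri (+1)  2154: Sat (+1)
  2155: Sun (+1)  2156: Tue (+2)  2157: Wed (+1)  2158: Thu (+1) ✓
Thursday years: 2090, 2102, 2113, 2119, 2124, 2130, 2141, 2147, 2152, 2158 — 10 in total.

10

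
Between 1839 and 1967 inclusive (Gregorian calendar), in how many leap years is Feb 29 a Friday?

4

Leap years in 1839–1967: 31 of them.
Feb 29 weekday advances by 5 (mod 7) from one leap year to the next four years later (or differs when a century non-leap intervenes).
Leap-day weekdays: 1840:Sat 1844:Thu 1848:Tue 1852:Sun 1856:Fri✓ 1860:Wed 1864:Mon 1868:Sat 1872:Thu 1876:Tue 1880:Sun 1884:Fri✓ 1888:Wed …(5 more)… 1916:Tue 1920:Sun 1924:Fri✓ 1928:Wed 1932:Mon 1936:Sat 1940:Thu 1944:Tue 1948:Sun 1952:Fri✓ 1956:Wed 1960:Mon 1964:Sat
Friday: 1856, 1884, 1924, 1952 → 4.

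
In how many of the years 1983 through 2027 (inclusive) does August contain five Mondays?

August has 31 days; it has five Mondays when Monday falls among the first (month-length − 28) days — i.e. when August 1 is one of Monday/Sunday/Saturday.
August 1 by year: 1983:Mon✓ 1984:Wed 1985:Thu 1986:Fri 1987:Sat✓ 1988:Mon✓ 1989:Tue 1990:Wed 1991:Thu 1992:Sat✓ 1993:Sun✓ 1994:Mon✓ 1995:Tue 1996:Thu 1997:Fri …(15 more)… 2013:Thu 2014:Fri 2015:Sat✓ 2016:Mon✓ 2017:Tue 2018:Wed 2019:Thu 2020:Sat✓ 2021:Sun✓ 2022:Mon✓ 2023:Tue 2024:Thu 2025:Fri 2026:Sat✓ 2027:Sun✓
Years with five Mondays: 1983, 1987, 1988, 1992, 1993, 1994, 1998, 1999, 2004, 2005, 2009, 2010, 2011, 2015, 2016, 2020, 2021, 2022, 2026, 2027 → 20.

20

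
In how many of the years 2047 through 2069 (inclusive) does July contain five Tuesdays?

10

July has 31 days; it has five Tuesdays when Tuesday falls among the first (month-length − 28) days — i.e. when July 1 is one of Tuesday/Monday/Sunday.
July 1 by year: 2047:Mon✓ 2048:Wed 2049:Thu 2050:Fri 2051:Sat 2052:Mon✓ 2053:Tue✓ 2054:Wed 2055:Thu 2056:Sat 2057:Sun✓ 2058:Mon✓ 2059:Tue✓ 2060:Thu 2061:Fri 2062:Sat 2063:Sun✓ 2064:Tue✓ 2065:Wed 2066:Thu 2067:Fri 2068:Sun✓ 2069:Mon✓
Years with five Tuesdays: 2047, 2052, 2053, 2057, 2058, 2059, 2063, 2064, 2068, 2069 → 10.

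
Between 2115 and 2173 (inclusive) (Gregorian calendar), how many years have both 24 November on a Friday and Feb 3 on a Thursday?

Check each year's weekday for 24 November and Feb 3:
  2115: Sun/Sun  2116: Tue/Mon  2117: Wed/Wed  2118: Thu/Thu  2119: Fri/Fri  2120: Sun/Sat  2121: Mon/Mon  2122: Tue/Tue  2123: Wed/Wed  2124: Fri/Thu ✓  2125: Sat/Sat  2126: Sun/Sun  2127: Mon/Mon  2128: Wed/Tue  …(31 more)…  2160: Mon/Sun  2161: Tue/Tue  2162: Wed/Wed  2163: Thu/Thu  2164: Sat/Fri  2165: Sun/Sun  2166: Mon/Mon  2167: Tue/Tue  2168: Thu/Wed  2169: Fri/Fri  2170: Sat/Sat  2171: Sun/Sun  2172: Tue/Mon  2173: Wed/Wed
Both conditions hold in: 2124, 2152 — 2.

2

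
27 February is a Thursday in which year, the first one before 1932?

1930

From one year to the next, a fixed date's weekday advances by 1, or by 2 when a Feb 29 lies between the two dates.
1932: February 27 is Saturday.
1931: Friday (−1)
1930: Thursday (−1)
27 February falls on a Thursday in 1930.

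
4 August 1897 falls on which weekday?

Wednesday

January 1, 1897 is a Friday.
August 4 is day 216 of the year, i.e. 215 days after Jan 1.
215 mod 7 = 5, so advance 5 weekdays from Friday: Wednesday.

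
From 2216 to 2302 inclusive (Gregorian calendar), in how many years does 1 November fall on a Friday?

13

Track 1 November's weekday year by year (advancing +1, or +2 across a Feb 29):
  2216: Fri ✓  2217: Sat (+1)  2218: Sun (+1)  2219: Mon (+1)  2220: Wed (+2)
  2221: Thu (+1)  2222: Fri (+1) ✓  2223: Sat (+1)  2224: Mon (+2)  2225: Tue (+1)
  2226: Wed (+1)  2227: Thu (+1)  2228: Sat (+2)  2229: Sun (+1)  … (59 more years) …
  2289: Fri (+1) ✓  2290: Sat (+1)  2291: Sun (+1)  2292: Tue (+2)  2293: Wed (+1)
  2294: Thu (+1)  2295: Fri (+1) ✓  2296: Sun (+2)  2297: Mon (+1)  2298: Tue (+1)
  2299: Wed (+1)  2300: Thu (+1)  2301: Fri (+1) ✓  2302: Sat (+1)
Friday years: 2216, 2222, 2233, 2239, 2244, 2250, 2261, 2267, 2272, 2278, 2289, 2295, 2301 — 13 in total.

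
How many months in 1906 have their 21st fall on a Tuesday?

1

Check the 21st of each month of 1906: Jan 21: Sun, Feb 21: Wed, Mar 21: Wed, Apr 21: Sat, May 21: Mon, Jun 21: Thu, Jul 21: Sat, Aug 21: Tue, Sep 21: Fri, Oct 21: Sun, Nov 21: Wed, Dec 21: Fri.
Tuesday occurs in August — 1 month.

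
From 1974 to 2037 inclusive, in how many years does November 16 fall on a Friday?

Track November 16's weekday year by year (advancing +1, or +2 across a Feb 29):
  1974: Sat  1975: Sun (+1)  1976: Tue (+2)  1977: Wed (+1)  1978: Thu (+1)
  1979: Fri (+1) ✓  1980: Sun (+2)  1981: Mon (+1)  1982: Tue (+1)  1983: Wed (+1)
  1984: Fri (+2) ✓  1985: Sat (+1)  1986: Sun (+1)  1987: Mon (+1)  … (36 more years) …
  2024: Sat (+2)  2025: Sun (+1)  2026: Mon (+1)  2027: Tue (+1)  2028: Thu (+2)
  2029: Fri (+1) ✓  2030: Sat (+1)  2031: Sun (+1)  2032: Tue (+2)  2033: Wed (+1)
  2034: Thu (+1)  2035: Fri (+1) ✓  2036: Sun (+2)  2037: Mon (+1)
Friday years: 1979, 1984, 1990, 2001, 2007, 2012, 2018, 2029, 2035 — 9 in total.

9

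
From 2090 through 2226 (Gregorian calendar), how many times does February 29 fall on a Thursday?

Leap years in 2090–2226: 32 of them.
Feb 29 weekday advances by 5 (mod 7) from one leap year to the next four years later (or differs when a century non-leap intervenes).
Leap-day weekdays: 2092:Fri 2096:Wed 2104:Fri 2108:Wed 2112:Mon 2116:Sat 2120:Thu✓ 2124:Tue 2128:Sun 2132:Fri 2136:Wed 2140:Mon 2144:Sat …(6 more)… 2172:Sat 2176:Thu✓ 2180:Tue 2184:Sun 2188:Fri 2192:Wed 2196:Mon 2204:Wed 2208:Mon 2212:Sat 2216:Thu✓ 2220:Tue 2224:Sun
Thursday: 2120, 2148, 2176, 2216 → 4.

4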